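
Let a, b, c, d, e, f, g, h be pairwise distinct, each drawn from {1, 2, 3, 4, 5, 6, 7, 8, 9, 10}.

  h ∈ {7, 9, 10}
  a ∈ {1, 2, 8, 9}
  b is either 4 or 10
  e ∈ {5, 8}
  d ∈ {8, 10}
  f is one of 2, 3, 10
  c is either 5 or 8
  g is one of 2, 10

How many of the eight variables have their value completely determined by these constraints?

c and e between them cover only {5, 8} — a naked pair. Remove those values from a, d.
d's domain is down to {10}, so d = 10. So b, f, g, h can't be 10.
g must be 2 (only option left). Strike 2 from a, f.
That leaves b = 4.
f's domain is down to {3}, so f = 3.
Determined: b=4, d=10, f=3, g=2. The other variables each still have more than one consistent value. That makes 4.

4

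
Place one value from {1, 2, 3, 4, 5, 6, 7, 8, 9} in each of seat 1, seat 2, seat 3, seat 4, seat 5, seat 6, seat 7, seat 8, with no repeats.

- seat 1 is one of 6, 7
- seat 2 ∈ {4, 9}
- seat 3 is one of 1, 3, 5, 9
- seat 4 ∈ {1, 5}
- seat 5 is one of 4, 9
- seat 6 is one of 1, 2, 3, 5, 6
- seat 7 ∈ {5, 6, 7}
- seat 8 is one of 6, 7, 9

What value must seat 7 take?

Among the 8 variables, 2 fits only seat 6 (and all 8 values in {1, 2, 3, 4, 5, 6, 7, 9} must be used), so seat 6 = 2.
The 7 still-open variables draw from only 7 values {1, 3, 4, 5, 6, 7, 9}, so each is used; only seat 3 can be 3, hence seat 3 = 3.
The 6 still-open variables draw from only 6 values {1, 4, 5, 6, 7, 9}, so each is used; only seat 4 can be 1, hence seat 4 = 1.
The 5 still-open variables draw from only 5 values {4, 5, 6, 7, 9}, so each is used; only seat 7 can be 5, hence seat 7 = 5.

5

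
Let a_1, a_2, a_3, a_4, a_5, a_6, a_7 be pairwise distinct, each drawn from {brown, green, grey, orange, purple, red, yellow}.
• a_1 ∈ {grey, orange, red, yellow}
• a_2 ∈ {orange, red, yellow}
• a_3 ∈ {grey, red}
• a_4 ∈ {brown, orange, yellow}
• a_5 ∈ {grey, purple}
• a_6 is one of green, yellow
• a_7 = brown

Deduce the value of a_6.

a_7 has just one choice, so a_7 = brown. Strike brown from a_4.
The 6 still-open variables draw from only 6 values {green, grey, orange, purple, red, yellow}, so each is used; only a_6 can be green, hence a_6 = green.

green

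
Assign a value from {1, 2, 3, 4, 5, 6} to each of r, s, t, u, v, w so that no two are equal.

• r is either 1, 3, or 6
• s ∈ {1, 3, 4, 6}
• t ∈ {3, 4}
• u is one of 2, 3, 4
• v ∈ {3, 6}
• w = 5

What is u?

2

w's domain is down to {5}, so w = 5.
Among the 5 still-open variables, 2 fits only u (and all 5 values in {1, 2, 3, 4, 6} must be used), so u = 2.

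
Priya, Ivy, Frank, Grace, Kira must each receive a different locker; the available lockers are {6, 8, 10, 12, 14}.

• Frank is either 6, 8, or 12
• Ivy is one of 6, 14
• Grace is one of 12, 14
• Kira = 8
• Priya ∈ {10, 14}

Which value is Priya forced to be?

Kira has just one choice, so Kira = 8. So Frank can't be 8.
The 4 still-open variables draw from only 4 values {6, 10, 12, 14}, so each is used; only Priya can be 10, hence Priya = 10.

10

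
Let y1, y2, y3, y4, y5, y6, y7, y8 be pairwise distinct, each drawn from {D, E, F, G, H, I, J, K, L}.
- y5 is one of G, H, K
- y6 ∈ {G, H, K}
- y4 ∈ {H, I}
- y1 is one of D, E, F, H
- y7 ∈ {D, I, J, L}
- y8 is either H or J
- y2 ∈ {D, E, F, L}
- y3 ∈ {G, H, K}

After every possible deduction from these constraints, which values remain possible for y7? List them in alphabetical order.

The 3 variables y3, y5, y6 are confined to {G, H, K}, which locks those values in; drop them from y1, y4, y8.
y4's domain is down to {I}, so y4 = I. So y7 can't be I.
y8 has just one choice, so y8 = J. Eliminate J elsewhere: y7.
No further eliminations apply; y7 can still be any of D, L.

D, L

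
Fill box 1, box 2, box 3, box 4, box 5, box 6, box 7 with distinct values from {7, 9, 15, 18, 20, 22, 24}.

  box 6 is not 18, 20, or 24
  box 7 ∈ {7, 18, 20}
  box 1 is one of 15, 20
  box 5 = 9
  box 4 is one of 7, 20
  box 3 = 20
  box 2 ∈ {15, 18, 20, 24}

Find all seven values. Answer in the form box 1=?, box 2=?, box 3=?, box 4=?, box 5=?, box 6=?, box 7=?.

box 1=15, box 2=24, box 3=20, box 4=7, box 5=9, box 6=22, box 7=18

box 3's domain is down to {20}, so box 3 = 20. Strike 20 from box 1, box 2, box 4, box 7.
That leaves box 4 = 7. Strike 7 from box 6, box 7.
box 5's domain is down to {9}, so box 5 = 9. So box 6 can't be 9.
box 7's domain is down to {18}, so box 7 = 18. Remove 18 from box 2.
box 1's domain is down to {15}, so box 1 = 15. So box 2, box 6 can't be 15.
box 2 must be 24 (only option left).
box 6 has just one choice, so box 6 = 22.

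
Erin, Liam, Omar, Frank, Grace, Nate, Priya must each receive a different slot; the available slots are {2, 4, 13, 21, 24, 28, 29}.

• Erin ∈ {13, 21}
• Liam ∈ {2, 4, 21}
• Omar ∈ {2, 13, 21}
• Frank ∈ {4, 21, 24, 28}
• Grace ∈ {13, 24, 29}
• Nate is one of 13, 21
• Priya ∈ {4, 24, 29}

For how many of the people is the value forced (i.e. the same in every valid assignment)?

The 7 variables draw from only 7 values {2, 4, 13, 21, 24, 28, 29}, so each is used; only Frank can be 28, hence Frank = 28.
Erin and Nate between them cover only {13, 21} — a naked pair. Remove those values from Liam, Omar, Grace.
Omar has just one choice, so Omar = 2. So Liam can't be 2.
That leaves Liam = 4. So Priya can't be 4.
Determined: Liam=4, Omar=2, Frank=28. The other people each still have more than one consistent value. That makes 3.

3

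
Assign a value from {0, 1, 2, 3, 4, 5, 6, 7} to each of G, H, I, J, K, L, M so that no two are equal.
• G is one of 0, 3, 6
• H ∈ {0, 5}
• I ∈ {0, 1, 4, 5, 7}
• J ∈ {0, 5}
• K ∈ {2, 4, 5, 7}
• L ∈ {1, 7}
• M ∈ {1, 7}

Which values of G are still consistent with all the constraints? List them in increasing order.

3, 6

H and J between them cover only {0, 5} — a naked pair. Remove those values from G, I, K.
L and M share exactly the 2 values {1, 7}; by pigeonhole those values go to them, so strike 1, 7 from I, K.
I's domain is down to {4}, so I = 4. Strike 4 from K.
That leaves K = 2.
No further eliminations apply; G can still be any of 3, 6.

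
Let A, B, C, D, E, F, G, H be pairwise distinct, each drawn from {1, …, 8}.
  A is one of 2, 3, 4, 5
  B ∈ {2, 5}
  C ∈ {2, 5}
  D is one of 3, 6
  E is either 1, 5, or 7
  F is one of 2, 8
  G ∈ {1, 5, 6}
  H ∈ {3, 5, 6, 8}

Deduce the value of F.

8

The 8 variables together cover exactly {1, 2, 3, 4, 5, 6, 7, 8} — 8 values for 8 variables — and 4 appears only in A's list, so A = 4.
The 7 still-open variables draw from only 7 values {1, 2, 3, 5, 6, 7, 8}, so each is used; only E can be 7, hence E = 7.
The 6 still-open variables together cover exactly {1, 2, 3, 5, 6, 8} — 6 values for 6 variables — and 1 appears only in G's list, so G = 1.
The 2 variables B and C are confined to {2, 5}, which locks those values in; drop them from F, H.
So F = 8.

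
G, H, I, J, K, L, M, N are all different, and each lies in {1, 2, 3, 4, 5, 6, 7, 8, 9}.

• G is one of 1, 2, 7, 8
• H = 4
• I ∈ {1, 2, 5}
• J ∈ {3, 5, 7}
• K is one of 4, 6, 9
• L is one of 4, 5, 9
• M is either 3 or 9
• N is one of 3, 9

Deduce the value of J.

7

H's domain is down to {4}, so H = 4. Strike 4 from K, L.
The 2 variables M and N are confined to {3, 9}, which locks those values in; drop them from J, K, L.
That leaves K = 6.
L must be 5 (only option left). Eliminate 5 elsewhere: I, J.
So J = 7.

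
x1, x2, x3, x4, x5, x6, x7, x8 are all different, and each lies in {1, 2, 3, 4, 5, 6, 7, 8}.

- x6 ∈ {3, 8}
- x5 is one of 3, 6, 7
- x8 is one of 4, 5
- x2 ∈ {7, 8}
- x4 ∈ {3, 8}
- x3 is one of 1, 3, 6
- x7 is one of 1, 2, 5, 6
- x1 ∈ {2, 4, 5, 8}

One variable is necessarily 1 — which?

The 2 variables x4 and x6 are confined to {3, 8}, which locks those values in; drop them from x1, x2, x3, x5.
That leaves x2 = 7. Strike 7 from x5.
x5 must be 6 (only option left). Eliminate 6 elsewhere: x3, x7.
So 1 goes to x3.

x3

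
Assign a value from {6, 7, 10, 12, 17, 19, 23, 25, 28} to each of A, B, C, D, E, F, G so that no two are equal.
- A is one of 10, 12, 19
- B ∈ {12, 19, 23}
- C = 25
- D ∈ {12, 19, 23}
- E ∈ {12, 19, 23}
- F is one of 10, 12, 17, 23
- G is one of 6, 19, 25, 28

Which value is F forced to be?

C has just one choice, so C = 25. Eliminate 25 elsewhere: G.
The 3 variables B, D, E are confined to {12, 19, 23}, which locks those values in; drop them from A, F, G.
A's domain is down to {10}, so A = 10. Eliminate 10 elsewhere: F.
So F = 17.

17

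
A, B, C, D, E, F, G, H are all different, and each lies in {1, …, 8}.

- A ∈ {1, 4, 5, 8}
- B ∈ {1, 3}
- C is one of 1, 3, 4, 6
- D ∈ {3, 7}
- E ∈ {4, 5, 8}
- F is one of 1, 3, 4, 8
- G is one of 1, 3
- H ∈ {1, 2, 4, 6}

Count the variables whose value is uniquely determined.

Among the 8 variables, 2 fits only H (and all 8 values in {1, 2, 3, 4, 5, 6, 7, 8} must be used), so H = 2.
Among the 7 still-open variables, 6 fits only C (and all 7 values in {1, 3, 4, 5, 6, 7, 8} must be used), so C = 6.
The 6 still-open variables together cover exactly {1, 3, 4, 5, 7, 8} — 6 values for 6 variables — and 7 appears only in D's list, so D = 7.
B and G between them cover only {1, 3} — a naked pair. Remove those values from A, F.
Determined: C=6, D=7, H=2. The other variables each still have more than one consistent value. That makes 3.

3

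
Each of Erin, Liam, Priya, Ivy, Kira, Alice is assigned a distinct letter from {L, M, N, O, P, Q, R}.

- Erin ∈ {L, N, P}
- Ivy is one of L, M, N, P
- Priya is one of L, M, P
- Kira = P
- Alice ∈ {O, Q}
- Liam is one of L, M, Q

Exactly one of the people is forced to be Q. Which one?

Kira has just one choice, so Kira = P. Remove P from Erin, Priya, Ivy.
The 5 still-open variables together cover exactly {L, M, N, O, Q} — 5 values for 5 variables — and O appears only in Alice's list, so Alice = O.
The 4 still-open variables draw from only 4 values {L, M, N, Q}, so each is used; only Liam can be Q, hence Liam = Q.

Liam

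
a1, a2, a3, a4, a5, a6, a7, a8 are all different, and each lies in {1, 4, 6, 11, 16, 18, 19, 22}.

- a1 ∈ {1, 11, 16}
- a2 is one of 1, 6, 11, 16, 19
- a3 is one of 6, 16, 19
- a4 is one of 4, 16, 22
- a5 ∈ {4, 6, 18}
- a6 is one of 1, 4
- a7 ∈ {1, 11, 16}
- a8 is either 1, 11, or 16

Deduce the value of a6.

4

The 8 variables together cover exactly {1, 4, 6, 11, 16, 18, 19, 22} — 8 values for 8 variables — and 18 appears only in a5's list, so a5 = 18.
The 7 still-open variables draw from only 7 values {1, 4, 6, 11, 16, 19, 22}, so each is used; only a4 can be 22, hence a4 = 22.
The 6 still-open variables draw from only 6 values {1, 4, 6, 11, 16, 19}, so each is used; only a6 can be 4, hence a6 = 4.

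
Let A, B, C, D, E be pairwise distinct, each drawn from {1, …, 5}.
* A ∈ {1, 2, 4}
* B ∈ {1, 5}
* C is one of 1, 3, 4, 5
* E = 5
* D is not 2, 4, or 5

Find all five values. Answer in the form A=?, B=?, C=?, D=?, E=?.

A=2, B=1, C=4, D=3, E=5

E has just one choice, so E = 5. Eliminate 5 elsewhere: B, C.
B has just one choice, so B = 1. Eliminate 1 elsewhere: A, C, D.
D has just one choice, so D = 3. Eliminate 3 elsewhere: C.
C has just one choice, so C = 4. Eliminate 4 elsewhere: A.
That leaves A = 2.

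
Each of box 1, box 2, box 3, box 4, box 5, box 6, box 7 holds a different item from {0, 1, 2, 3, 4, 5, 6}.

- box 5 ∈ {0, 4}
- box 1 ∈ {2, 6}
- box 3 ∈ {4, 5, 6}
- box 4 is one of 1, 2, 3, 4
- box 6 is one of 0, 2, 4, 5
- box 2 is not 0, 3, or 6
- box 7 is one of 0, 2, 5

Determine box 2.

1

Among the 7 variables, 3 fits only box 4 (and all 7 values in {0, 1, 2, 3, 4, 5, 6} must be used), so box 4 = 3.
Among the 6 still-open variables, 1 fits only box 2 (and all 6 values in {0, 1, 2, 4, 5, 6} must be used), so box 2 = 1.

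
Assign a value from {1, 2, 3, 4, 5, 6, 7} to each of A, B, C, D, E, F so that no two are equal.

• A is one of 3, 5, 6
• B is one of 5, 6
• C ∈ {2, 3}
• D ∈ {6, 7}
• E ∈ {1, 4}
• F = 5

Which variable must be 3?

F has just one choice, so F = 5. Strike 5 from A, B.
B must be 6 (only option left). Eliminate 6 elsewhere: A, D.
So 3 goes to A.

A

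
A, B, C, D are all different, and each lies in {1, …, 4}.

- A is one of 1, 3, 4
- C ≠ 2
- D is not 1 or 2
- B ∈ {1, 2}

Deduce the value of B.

The 4 variables draw from only 4 values {1, 2, 3, 4}, so each is used; only B can be 2, hence B = 2.

2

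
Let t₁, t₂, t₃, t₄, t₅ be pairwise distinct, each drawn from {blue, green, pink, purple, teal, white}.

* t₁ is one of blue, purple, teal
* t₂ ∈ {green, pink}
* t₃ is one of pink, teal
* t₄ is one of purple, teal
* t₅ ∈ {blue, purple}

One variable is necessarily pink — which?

The 5 variables together cover exactly {blue, green, pink, purple, teal} — 5 values for 5 variables — and green appears only in t₂'s list, so t₂ = green.
Among the 4 still-open variables, pink fits only t₃ (and all 4 values in {blue, pink, purple, teal} must be used), so t₃ = pink.

t₃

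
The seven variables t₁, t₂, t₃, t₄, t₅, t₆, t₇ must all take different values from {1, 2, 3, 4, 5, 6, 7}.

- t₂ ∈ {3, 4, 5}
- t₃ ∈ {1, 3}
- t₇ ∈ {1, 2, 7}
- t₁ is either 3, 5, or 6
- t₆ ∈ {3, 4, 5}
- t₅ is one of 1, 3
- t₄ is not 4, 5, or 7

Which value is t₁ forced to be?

6

The 7 variables draw from only 7 values {1, 2, 3, 4, 5, 6, 7}, so each is used; only t₇ can be 7, hence t₇ = 7.
The 6 still-open variables draw from only 6 values {1, 2, 3, 4, 5, 6}, so each is used; only t₄ can be 2, hence t₄ = 2.
The 5 still-open variables draw from only 5 values {1, 3, 4, 5, 6}, so each is used; only t₁ can be 6, hence t₁ = 6.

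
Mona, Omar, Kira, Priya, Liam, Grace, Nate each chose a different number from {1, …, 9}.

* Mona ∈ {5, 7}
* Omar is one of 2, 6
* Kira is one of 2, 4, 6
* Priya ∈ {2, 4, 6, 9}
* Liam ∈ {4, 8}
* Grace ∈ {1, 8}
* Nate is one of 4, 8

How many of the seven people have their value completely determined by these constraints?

2

Liam and Nate between them cover only {4, 8} — a naked pair. Remove those values from Kira, Priya, Grace.
Grace's domain is down to {1}, so Grace = 1.
Omar and Kira between them cover only {2, 6} — a naked pair. Remove those values from Priya.
Priya has just one choice, so Priya = 9.
Determined: Priya=9, Grace=1. The other people each still have more than one consistent value. That makes 2.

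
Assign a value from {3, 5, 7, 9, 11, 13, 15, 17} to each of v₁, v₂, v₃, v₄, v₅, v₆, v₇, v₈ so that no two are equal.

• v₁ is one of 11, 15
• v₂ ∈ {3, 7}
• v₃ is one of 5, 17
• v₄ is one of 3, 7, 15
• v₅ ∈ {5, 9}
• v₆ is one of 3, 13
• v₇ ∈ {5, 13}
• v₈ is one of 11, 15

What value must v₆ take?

The 8 variables together cover exactly {3, 5, 7, 9, 11, 13, 15, 17} — 8 values for 8 variables — and 9 appears only in v₅'s list, so v₅ = 9.
The 7 still-open variables together cover exactly {3, 5, 7, 11, 13, 15, 17} — 7 values for 7 variables — and 17 appears only in v₃'s list, so v₃ = 17.
Among the 6 still-open variables, 5 fits only v₇ (and all 6 values in {3, 5, 7, 11, 13, 15} must be used), so v₇ = 5.
The 5 still-open variables together cover exactly {3, 7, 11, 13, 15} — 5 values for 5 variables — and 13 appears only in v₆'s list, so v₆ = 13.

13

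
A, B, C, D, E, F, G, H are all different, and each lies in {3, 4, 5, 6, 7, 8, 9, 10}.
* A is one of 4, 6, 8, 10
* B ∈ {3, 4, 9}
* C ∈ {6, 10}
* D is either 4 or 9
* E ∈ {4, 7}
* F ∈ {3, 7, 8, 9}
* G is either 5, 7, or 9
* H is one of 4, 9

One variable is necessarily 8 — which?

The 8 variables draw from only 8 values {3, 4, 5, 6, 7, 8, 9, 10}, so each is used; only G can be 5, hence G = 5.
The 2 variables D and H are confined to {4, 9}, which locks those values in; drop them from A, B, E, F.
B must be 3 (only option left). Remove 3 from F.
E has just one choice, so E = 7. Remove 7 from F.
So 8 goes to F.

F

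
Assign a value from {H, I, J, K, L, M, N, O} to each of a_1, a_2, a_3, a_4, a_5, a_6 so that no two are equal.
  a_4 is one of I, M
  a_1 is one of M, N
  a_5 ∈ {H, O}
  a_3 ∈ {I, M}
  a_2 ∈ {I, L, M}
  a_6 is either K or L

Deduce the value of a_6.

K

a_3 and a_4 share exactly the 2 values {I, M}; by pigeonhole those values go to them, so strike I, M from a_1, a_2.
That leaves a_1 = N.
a_2's domain is down to {L}, so a_2 = L. Remove L from a_6.
So a_6 = K.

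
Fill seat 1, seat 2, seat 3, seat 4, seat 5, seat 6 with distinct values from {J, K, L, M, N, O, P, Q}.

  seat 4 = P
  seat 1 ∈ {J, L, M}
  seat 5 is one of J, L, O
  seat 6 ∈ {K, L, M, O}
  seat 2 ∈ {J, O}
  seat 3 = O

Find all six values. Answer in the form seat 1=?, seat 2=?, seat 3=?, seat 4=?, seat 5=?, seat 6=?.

seat 1=M, seat 2=J, seat 3=O, seat 4=P, seat 5=L, seat 6=K

seat 3's domain is down to {O}, so seat 3 = O. Eliminate O elsewhere: seat 2, seat 5, seat 6.
That leaves seat 4 = P.
That leaves seat 2 = J. Eliminate J elsewhere: seat 1, seat 5.
seat 5 must be L (only option left). Eliminate L elsewhere: seat 1, seat 6.
seat 1 has just one choice, so seat 1 = M. Remove M from seat 6.
seat 6 has just one choice, so seat 6 = K.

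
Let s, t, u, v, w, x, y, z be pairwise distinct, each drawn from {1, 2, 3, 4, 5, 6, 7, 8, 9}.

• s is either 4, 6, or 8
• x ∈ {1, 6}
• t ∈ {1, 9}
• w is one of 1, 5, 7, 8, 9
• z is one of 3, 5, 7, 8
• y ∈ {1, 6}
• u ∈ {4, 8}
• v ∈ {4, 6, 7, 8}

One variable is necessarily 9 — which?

t

Among the 8 variables, 3 fits only z (and all 8 values in {1, 3, 4, 5, 6, 7, 8, 9} must be used), so z = 3.
The 7 still-open variables draw from only 7 values {1, 4, 5, 6, 7, 8, 9}, so each is used; only w can be 5, hence w = 5.
Among the 6 still-open variables, 7 fits only v (and all 6 values in {1, 4, 6, 7, 8, 9} must be used), so v = 7.
The 5 still-open variables draw from only 5 values {1, 4, 6, 8, 9}, so each is used; only t can be 9, hence t = 9.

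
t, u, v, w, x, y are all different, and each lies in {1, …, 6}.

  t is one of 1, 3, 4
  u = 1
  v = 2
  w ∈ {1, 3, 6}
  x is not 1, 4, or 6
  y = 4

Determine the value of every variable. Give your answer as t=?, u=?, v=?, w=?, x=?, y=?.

t=3, u=1, v=2, w=6, x=5, y=4

u has just one choice, so u = 1. Eliminate 1 elsewhere: t, w.
v has just one choice, so v = 2. Remove 2 from x.
That leaves y = 4. Strike 4 from t.
t's domain is down to {3}, so t = 3. Remove 3 from w, x.
w has just one choice, so w = 6.
That leaves x = 5.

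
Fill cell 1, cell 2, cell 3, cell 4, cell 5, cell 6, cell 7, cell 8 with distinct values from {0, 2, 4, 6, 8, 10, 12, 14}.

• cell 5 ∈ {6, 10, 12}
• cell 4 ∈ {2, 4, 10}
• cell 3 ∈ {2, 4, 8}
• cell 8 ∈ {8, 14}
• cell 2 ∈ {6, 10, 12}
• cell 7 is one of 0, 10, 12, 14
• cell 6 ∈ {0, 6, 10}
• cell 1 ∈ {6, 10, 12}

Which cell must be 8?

cell 8

The 3 variables cell 1, cell 2, cell 5 are confined to {6, 10, 12}, which locks those values in; drop them from cell 4, cell 6, cell 7.
That leaves cell 6 = 0. So cell 7 can't be 0.
cell 7 has just one choice, so cell 7 = 14. So cell 8 can't be 14.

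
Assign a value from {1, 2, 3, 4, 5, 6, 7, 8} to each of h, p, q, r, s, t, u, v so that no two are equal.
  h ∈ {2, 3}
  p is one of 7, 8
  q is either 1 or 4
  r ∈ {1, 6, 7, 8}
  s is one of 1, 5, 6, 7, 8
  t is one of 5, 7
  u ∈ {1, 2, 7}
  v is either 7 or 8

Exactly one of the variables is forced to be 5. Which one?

t

The 8 variables draw from only 8 values {1, 2, 3, 4, 5, 6, 7, 8}, so each is used; only h can be 3, hence h = 3.
The 7 still-open variables draw from only 7 values {1, 2, 4, 5, 6, 7, 8}, so each is used; only u can be 2, hence u = 2.
The 6 still-open variables draw from only 6 values {1, 4, 5, 6, 7, 8}, so each is used; only q can be 4, hence q = 4.
The 2 variables p and v are confined to {7, 8}, which locks those values in; drop them from r, s, t.
So 5 goes to t.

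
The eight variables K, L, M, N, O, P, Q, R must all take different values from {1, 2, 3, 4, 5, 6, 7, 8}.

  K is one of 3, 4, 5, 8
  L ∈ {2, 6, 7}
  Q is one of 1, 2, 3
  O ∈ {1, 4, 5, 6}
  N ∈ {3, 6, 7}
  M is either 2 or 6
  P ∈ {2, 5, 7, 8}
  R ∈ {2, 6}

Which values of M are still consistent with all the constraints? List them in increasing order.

The 2 variables M and R are confined to {2, 6}, which locks those values in; drop them from L, N, O, P, Q.
L's domain is down to {7}, so L = 7. So N, P can't be 7.
N must be 3 (only option left). Remove 3 from K, Q.
Q's domain is down to {1}, so Q = 1. Strike 1 from O.
No further eliminations apply; M can still be any of 2, 6.

2, 6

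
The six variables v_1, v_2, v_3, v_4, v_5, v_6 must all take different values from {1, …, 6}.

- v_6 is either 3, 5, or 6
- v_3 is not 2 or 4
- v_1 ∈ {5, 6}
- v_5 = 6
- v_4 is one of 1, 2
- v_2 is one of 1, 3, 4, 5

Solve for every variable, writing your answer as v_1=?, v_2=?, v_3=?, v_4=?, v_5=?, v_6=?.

v_1=5, v_2=4, v_3=1, v_4=2, v_5=6, v_6=3

v_5 must be 6 (only option left). Strike 6 from v_1, v_3, v_6.
v_1 must be 5 (only option left). Remove 5 from v_2, v_3, v_6.
v_6's domain is down to {3}, so v_6 = 3. Remove 3 from v_2, v_3.
v_3's domain is down to {1}, so v_3 = 1. Eliminate 1 elsewhere: v_2, v_4.
v_4 has just one choice, so v_4 = 2.
v_2 must be 4 (only option left).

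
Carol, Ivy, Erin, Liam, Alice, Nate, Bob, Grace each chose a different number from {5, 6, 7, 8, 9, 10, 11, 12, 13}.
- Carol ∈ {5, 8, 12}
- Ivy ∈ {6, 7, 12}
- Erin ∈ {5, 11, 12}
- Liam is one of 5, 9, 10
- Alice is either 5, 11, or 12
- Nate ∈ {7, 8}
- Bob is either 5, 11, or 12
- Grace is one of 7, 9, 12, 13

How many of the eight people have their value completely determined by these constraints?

3

Erin, Alice, Bob between them cover only {5, 11, 12} — a naked triple. Remove those values from Carol, Ivy, Liam, Grace.
Carol has just one choice, so Carol = 8. Strike 8 from Nate.
Nate must be 7 (only option left). Remove 7 from Ivy, Grace.
Ivy has just one choice, so Ivy = 6.
Determined: Carol=8, Ivy=6, Nate=7. The other people each still have more than one consistent value. That makes 3.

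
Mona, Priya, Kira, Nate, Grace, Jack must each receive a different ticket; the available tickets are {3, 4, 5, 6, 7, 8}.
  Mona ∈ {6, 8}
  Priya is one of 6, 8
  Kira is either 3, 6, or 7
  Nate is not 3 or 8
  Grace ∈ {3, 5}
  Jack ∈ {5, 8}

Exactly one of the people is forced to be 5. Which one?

Jack

Among the 6 variables, 4 fits only Nate (and all 6 values in {3, 4, 5, 6, 7, 8} must be used), so Nate = 4.
The 5 still-open variables draw from only 5 values {3, 5, 6, 7, 8}, so each is used; only Kira can be 7, hence Kira = 7.
The 4 still-open variables draw from only 4 values {3, 5, 6, 8}, so each is used; only Grace can be 3, hence Grace = 3.
The 3 still-open variables together cover exactly {5, 6, 8} — 3 values for 3 variables — and 5 appears only in Jack's list, so Jack = 5.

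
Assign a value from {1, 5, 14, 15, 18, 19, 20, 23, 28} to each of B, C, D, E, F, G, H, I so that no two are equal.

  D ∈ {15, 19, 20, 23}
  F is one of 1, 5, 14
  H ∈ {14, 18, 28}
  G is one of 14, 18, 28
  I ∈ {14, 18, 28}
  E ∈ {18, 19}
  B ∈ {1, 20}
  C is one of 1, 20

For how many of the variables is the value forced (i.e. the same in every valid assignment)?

B and C between them cover only {1, 20} — a naked pair. Remove those values from D, F.
The 3 variables G, H, I are confined to {14, 18, 28}, which locks those values in; drop them from E, F.
E's domain is down to {19}, so E = 19. Eliminate 19 elsewhere: D.
F has just one choice, so F = 5.
Determined: E=19, F=5. The other variables each still have more than one consistent value. That makes 2.

2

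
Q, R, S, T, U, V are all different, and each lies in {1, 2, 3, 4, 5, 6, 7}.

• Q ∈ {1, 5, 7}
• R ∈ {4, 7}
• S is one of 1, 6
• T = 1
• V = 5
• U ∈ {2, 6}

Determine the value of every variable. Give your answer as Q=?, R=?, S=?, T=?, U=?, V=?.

T has just one choice, so T = 1. Eliminate 1 elsewhere: Q, S.
V's domain is down to {5}, so V = 5. Remove 5 from Q.
Q must be 7 (only option left). Strike 7 from R.
That leaves R = 4.
That leaves S = 6. Eliminate 6 elsewhere: U.
U has just one choice, so U = 2.

Q=7, R=4, S=6, T=1, U=2, V=5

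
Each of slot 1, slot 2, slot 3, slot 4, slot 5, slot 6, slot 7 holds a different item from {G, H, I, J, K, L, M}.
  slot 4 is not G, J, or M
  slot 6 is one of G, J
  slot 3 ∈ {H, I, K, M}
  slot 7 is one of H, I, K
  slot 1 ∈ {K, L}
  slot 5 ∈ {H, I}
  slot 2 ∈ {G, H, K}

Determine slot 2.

G

The 7 variables draw from only 7 values {G, H, I, J, K, L, M}, so each is used; only slot 6 can be J, hence slot 6 = J.
The 6 still-open variables draw from only 6 values {G, H, I, K, L, M}, so each is used; only slot 2 can be G, hence slot 2 = G.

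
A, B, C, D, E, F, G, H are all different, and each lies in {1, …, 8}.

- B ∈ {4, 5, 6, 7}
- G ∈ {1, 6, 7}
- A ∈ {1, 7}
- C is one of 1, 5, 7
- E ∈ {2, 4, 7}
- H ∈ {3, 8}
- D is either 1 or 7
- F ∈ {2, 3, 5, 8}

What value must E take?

2

A and D between them cover only {1, 7} — a naked pair. Remove those values from B, C, E, G.
C has just one choice, so C = 5. Eliminate 5 elsewhere: B, F.
That leaves G = 6. So B can't be 6.
B's domain is down to {4}, so B = 4. Remove 4 from E.
So E = 2.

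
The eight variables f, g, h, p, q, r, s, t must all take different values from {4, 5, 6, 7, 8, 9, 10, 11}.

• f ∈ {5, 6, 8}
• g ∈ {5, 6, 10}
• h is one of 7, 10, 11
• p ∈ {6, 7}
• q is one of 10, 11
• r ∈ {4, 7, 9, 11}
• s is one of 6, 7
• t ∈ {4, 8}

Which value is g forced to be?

5

Among the 8 variables, 9 fits only r (and all 8 values in {4, 5, 6, 7, 8, 9, 10, 11} must be used), so r = 9.
The 7 still-open variables draw from only 7 values {4, 5, 6, 7, 8, 10, 11}, so each is used; only t can be 4, hence t = 4.
The 6 still-open variables together cover exactly {5, 6, 7, 8, 10, 11} — 6 values for 6 variables — and 8 appears only in f's list, so f = 8.
Among the 5 still-open variables, 5 fits only g (and all 5 values in {5, 6, 7, 10, 11} must be used), so g = 5.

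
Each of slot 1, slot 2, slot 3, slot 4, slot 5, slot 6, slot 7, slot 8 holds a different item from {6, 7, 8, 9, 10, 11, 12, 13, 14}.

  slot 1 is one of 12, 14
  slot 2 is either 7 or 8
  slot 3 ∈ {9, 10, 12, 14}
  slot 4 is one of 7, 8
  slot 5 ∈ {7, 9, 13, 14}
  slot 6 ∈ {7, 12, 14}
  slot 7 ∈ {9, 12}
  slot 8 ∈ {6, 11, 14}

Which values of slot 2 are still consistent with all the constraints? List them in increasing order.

slot 2 and slot 4 share exactly the 2 values {7, 8}; by pigeonhole those values go to them, so strike 7, 8 from slot 5, slot 6.
slot 1 and slot 6 between them cover only {12, 14} — a naked pair. Remove those values from slot 3, slot 5, slot 7, slot 8.
slot 7 must be 9 (only option left). So slot 3, slot 5 can't be 9.
That leaves slot 3 = 10.
slot 5 must be 13 (only option left).
No further eliminations apply; slot 2 can still be any of 7, 8.

7, 8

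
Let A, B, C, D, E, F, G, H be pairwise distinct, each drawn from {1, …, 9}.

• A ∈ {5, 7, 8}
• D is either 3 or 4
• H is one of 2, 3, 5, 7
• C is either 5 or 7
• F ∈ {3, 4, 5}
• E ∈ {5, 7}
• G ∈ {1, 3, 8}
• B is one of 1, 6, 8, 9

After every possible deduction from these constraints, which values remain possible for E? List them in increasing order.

5, 7

The 2 variables C and E are confined to {5, 7}, which locks those values in; drop them from A, F, H.
A's domain is down to {8}, so A = 8. Strike 8 from B, G.
D and F between them cover only {3, 4} — a naked pair. Remove those values from G, H.
G must be 1 (only option left). Remove 1 from B.
H must be 2 (only option left).
No further eliminations apply; E can still be any of 5, 7.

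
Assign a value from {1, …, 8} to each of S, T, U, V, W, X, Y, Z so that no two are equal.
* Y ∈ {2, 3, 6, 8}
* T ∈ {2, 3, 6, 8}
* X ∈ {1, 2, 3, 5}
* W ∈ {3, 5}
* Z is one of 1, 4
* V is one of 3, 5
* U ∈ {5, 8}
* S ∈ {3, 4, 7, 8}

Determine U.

The 8 variables together cover exactly {1, 2, 3, 4, 5, 6, 7, 8} — 8 values for 8 variables — and 7 appears only in S's list, so S = 7.
Among the 7 still-open variables, 4 fits only Z (and all 7 values in {1, 2, 3, 4, 5, 6, 8} must be used), so Z = 4.
The 6 still-open variables together cover exactly {1, 2, 3, 5, 6, 8} — 6 values for 6 variables — and 1 appears only in X's list, so X = 1.
The 2 variables V and W are confined to {3, 5}, which locks those values in; drop them from T, U, Y.
So U = 8.

8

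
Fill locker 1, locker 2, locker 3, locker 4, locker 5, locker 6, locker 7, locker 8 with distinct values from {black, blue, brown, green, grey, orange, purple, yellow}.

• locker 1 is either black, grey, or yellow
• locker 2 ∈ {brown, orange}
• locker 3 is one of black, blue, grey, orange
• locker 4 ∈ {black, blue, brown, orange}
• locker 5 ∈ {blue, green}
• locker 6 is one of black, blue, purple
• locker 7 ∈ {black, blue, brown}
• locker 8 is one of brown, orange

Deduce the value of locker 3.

grey

The 8 variables draw from only 8 values {black, blue, brown, green, grey, orange, purple, yellow}, so each is used; only locker 5 can be green, hence locker 5 = green.
The 7 still-open variables draw from only 7 values {black, blue, brown, grey, orange, purple, yellow}, so each is used; only locker 6 can be purple, hence locker 6 = purple.
The 6 still-open variables draw from only 6 values {black, blue, brown, grey, orange, yellow}, so each is used; only locker 1 can be yellow, hence locker 1 = yellow.
Among the 5 still-open variables, grey fits only locker 3 (and all 5 values in {black, blue, brown, grey, orange} must be used), so locker 3 = grey.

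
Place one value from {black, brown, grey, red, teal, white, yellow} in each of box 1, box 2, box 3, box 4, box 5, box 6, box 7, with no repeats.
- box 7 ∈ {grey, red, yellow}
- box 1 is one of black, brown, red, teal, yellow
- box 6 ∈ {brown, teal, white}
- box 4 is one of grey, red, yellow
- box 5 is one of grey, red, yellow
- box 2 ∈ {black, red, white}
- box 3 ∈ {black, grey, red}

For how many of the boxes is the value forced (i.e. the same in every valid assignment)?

The 3 variables box 4, box 5, box 7 are confined to {grey, red, yellow}, which locks those values in; drop them from box 1, box 2, box 3.
That leaves box 3 = black. So box 1, box 2 can't be black.
box 2 must be white (only option left). Eliminate white elsewhere: box 6.
Determined: box 2=white, box 3=black. The other boxes each still have more than one consistent value. That makes 2.

2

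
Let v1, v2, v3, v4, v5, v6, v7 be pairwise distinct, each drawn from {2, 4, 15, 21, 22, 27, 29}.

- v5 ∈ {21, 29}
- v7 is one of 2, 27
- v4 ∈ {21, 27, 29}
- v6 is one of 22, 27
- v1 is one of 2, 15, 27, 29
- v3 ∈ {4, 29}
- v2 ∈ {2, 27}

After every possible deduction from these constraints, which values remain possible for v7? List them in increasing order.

Among the 7 variables, 4 fits only v3 (and all 7 values in {2, 4, 15, 21, 22, 27, 29} must be used), so v3 = 4.
The 6 still-open variables draw from only 6 values {2, 15, 21, 22, 27, 29}, so each is used; only v1 can be 15, hence v1 = 15.
The 5 still-open variables draw from only 5 values {2, 21, 22, 27, 29}, so each is used; only v6 can be 22, hence v6 = 22.
v2 and v7 between them cover only {2, 27} — a naked pair. Remove those values from v4.
No further eliminations apply; v7 can still be any of 2, 27.

2, 27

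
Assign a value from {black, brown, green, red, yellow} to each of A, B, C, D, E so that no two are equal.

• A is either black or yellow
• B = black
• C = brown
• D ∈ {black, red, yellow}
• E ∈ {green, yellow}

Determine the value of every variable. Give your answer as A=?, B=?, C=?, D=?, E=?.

A=yellow, B=black, C=brown, D=red, E=green

B must be black (only option left). Remove black from A, D.
C has just one choice, so C = brown.
A must be yellow (only option left). Eliminate yellow elsewhere: D, E.
D's domain is down to {red}, so D = red.
E has just one choice, so E = green.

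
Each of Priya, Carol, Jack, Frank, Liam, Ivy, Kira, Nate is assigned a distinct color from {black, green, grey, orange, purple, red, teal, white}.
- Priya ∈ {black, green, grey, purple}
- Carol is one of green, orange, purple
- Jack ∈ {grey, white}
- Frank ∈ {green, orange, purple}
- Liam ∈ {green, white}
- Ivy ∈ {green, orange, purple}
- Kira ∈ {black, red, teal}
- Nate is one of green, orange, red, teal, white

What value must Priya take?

The 3 variables Carol, Frank, Ivy are confined to {green, orange, purple}, which locks those values in; drop them from Priya, Liam, Nate.
Liam must be white (only option left). Remove white from Jack, Nate.
That leaves Jack = grey. Strike grey from Priya.
So Priya = black.

black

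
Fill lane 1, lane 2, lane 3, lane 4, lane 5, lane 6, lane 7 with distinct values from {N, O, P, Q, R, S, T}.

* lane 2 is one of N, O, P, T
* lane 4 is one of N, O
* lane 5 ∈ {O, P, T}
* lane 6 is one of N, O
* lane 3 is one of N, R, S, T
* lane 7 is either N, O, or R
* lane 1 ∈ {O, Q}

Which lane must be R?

Among the 7 variables, Q fits only lane 1 (and all 7 values in {N, O, P, Q, R, S, T} must be used), so lane 1 = Q.
The 6 still-open variables draw from only 6 values {N, O, P, R, S, T}, so each is used; only lane 3 can be S, hence lane 3 = S.
Among the 5 still-open variables, R fits only lane 7 (and all 5 values in {N, O, P, R, T} must be used), so lane 7 = R.

lane 7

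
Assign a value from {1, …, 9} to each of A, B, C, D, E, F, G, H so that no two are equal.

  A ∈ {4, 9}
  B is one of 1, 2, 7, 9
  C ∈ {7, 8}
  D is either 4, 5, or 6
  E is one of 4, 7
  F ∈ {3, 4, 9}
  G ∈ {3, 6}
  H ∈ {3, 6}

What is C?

The 2 variables G and H are confined to {3, 6}, which locks those values in; drop them from D, F.
The 2 variables A and F are confined to {4, 9}, which locks those values in; drop them from B, D, E.
D has just one choice, so D = 5.
E has just one choice, so E = 7. So B, C can't be 7.
So C = 8.

8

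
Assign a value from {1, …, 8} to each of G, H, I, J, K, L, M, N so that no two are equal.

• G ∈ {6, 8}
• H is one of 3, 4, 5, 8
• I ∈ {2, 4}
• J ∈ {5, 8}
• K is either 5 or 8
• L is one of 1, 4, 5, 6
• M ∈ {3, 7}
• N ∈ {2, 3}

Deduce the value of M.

7

Among the 8 variables, 1 fits only L (and all 8 values in {1, 2, 3, 4, 5, 6, 7, 8} must be used), so L = 1.
The 7 still-open variables draw from only 7 values {2, 3, 4, 5, 6, 7, 8}, so each is used; only G can be 6, hence G = 6.
The 6 still-open variables together cover exactly {2, 3, 4, 5, 7, 8} — 6 values for 6 variables — and 7 appears only in M's list, so M = 7.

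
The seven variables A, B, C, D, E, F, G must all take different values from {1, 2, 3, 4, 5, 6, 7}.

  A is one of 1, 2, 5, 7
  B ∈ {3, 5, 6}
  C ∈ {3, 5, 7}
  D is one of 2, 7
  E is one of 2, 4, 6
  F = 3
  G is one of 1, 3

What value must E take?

4

F must be 3 (only option left). Remove 3 from B, C, G.
G's domain is down to {1}, so G = 1. Strike 1 from A.
The 5 still-open variables together cover exactly {2, 4, 5, 6, 7} — 5 values for 5 variables — and 4 appears only in E's list, so E = 4.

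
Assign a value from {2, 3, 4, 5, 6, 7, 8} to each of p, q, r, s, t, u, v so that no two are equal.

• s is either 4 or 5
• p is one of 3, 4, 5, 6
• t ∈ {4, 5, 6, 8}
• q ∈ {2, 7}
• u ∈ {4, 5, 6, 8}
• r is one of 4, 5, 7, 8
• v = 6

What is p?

v's domain is down to {6}, so v = 6. So p, t, u can't be 6.
The 6 still-open variables draw from only 6 values {2, 3, 4, 5, 7, 8}, so each is used; only q can be 2, hence q = 2.
The 5 still-open variables together cover exactly {3, 4, 5, 7, 8} — 5 values for 5 variables — and 3 appears only in p's list, so p = 3.

3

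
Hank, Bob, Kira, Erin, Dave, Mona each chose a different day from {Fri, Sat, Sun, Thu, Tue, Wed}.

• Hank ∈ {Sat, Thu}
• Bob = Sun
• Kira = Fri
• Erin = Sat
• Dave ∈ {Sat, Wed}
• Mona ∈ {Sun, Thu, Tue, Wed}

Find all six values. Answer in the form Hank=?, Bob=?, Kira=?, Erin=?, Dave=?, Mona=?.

Hank=Thu, Bob=Sun, Kira=Fri, Erin=Sat, Dave=Wed, Mona=Tue

Bob must be Sun (only option left). Remove Sun from Mona.
That leaves Kira = Fri.
Erin's domain is down to {Sat}, so Erin = Sat. Eliminate Sat elsewhere: Hank, Dave.
Dave's domain is down to {Wed}, so Dave = Wed. So Mona can't be Wed.
Hank's domain is down to {Thu}, so Hank = Thu. Eliminate Thu elsewhere: Mona.
That leaves Mona = Tue.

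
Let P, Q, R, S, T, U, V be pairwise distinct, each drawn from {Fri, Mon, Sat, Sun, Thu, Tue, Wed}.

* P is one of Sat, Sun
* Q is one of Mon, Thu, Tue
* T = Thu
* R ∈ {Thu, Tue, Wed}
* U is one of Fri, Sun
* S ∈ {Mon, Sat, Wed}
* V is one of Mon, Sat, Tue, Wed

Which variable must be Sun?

T must be Thu (only option left). So Q, R can't be Thu.
The 6 still-open variables draw from only 6 values {Fri, Mon, Sat, Sun, Tue, Wed}, so each is used; only U can be Fri, hence U = Fri.
Among the 5 still-open variables, Sun fits only P (and all 5 values in {Mon, Sat, Sun, Tue, Wed} must be used), so P = Sun.

P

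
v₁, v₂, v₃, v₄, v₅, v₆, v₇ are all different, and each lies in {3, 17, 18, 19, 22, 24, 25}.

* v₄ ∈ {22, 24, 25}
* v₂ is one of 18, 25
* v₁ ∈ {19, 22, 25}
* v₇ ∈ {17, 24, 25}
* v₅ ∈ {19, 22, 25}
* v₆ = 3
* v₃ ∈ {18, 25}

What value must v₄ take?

v₆'s domain is down to {3}, so v₆ = 3.
The 6 still-open variables together cover exactly {17, 18, 19, 22, 24, 25} — 6 values for 6 variables — and 17 appears only in v₇'s list, so v₇ = 17.
Among the 5 still-open variables, 24 fits only v₄ (and all 5 values in {18, 19, 22, 24, 25} must be used), so v₄ = 24.

24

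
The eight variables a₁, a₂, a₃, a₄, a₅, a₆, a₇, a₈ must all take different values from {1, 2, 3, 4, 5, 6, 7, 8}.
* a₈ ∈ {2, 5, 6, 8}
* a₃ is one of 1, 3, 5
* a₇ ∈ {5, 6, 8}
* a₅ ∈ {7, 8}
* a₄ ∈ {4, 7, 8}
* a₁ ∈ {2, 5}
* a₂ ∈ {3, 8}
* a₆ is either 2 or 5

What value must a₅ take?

The 8 variables together cover exactly {1, 2, 3, 4, 5, 6, 7, 8} — 8 values for 8 variables — and 1 appears only in a₃'s list, so a₃ = 1.
The 7 still-open variables together cover exactly {2, 3, 4, 5, 6, 7, 8} — 7 values for 7 variables — and 3 appears only in a₂'s list, so a₂ = 3.
Among the 6 still-open variables, 4 fits only a₄ (and all 6 values in {2, 4, 5, 6, 7, 8} must be used), so a₄ = 4.
The 5 still-open variables draw from only 5 values {2, 5, 6, 7, 8}, so each is used; only a₅ can be 7, hence a₅ = 7.

7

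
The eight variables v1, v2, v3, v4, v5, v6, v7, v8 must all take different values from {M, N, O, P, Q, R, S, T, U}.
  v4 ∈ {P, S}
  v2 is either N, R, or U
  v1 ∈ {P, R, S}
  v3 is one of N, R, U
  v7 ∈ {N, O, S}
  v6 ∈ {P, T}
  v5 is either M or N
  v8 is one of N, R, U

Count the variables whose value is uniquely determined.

Among the 8 variables, M fits only v5 (and all 8 values in {M, N, O, P, R, S, T, U} must be used), so v5 = M.
Among the 7 still-open variables, O fits only v7 (and all 7 values in {N, O, P, R, S, T, U} must be used), so v7 = O.
The 6 still-open variables draw from only 6 values {N, P, R, S, T, U}, so each is used; only v6 can be T, hence v6 = T.
v2, v3, v8 between them cover only {N, R, U} — a naked triple. Remove those values from v1.
Determined: v5=M, v6=T, v7=O. The other variables each still have more than one consistent value. That makes 3.

3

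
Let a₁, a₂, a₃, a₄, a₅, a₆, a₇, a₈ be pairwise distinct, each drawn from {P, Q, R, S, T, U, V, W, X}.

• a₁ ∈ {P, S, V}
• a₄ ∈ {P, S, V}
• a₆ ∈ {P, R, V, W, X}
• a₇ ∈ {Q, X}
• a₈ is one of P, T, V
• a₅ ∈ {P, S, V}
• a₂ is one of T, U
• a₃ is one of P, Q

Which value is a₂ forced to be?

U

a₁, a₄, a₅ between them cover only {P, S, V} — a naked triple. Remove those values from a₃, a₆, a₈.
That leaves a₃ = Q. So a₇ can't be Q.
a₇'s domain is down to {X}, so a₇ = X. Eliminate X elsewhere: a₆.
That leaves a₈ = T. Strike T from a₂.
So a₂ = U.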